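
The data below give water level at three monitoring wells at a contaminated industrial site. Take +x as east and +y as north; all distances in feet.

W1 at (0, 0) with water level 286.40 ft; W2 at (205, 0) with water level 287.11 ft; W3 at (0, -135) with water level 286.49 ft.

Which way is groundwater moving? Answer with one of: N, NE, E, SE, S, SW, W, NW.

∂h/∂x = (287.11 − 286.40) / (205 − 0) = +0.003463
∂h/∂y = (286.49 − 286.40) / (-135 − 0) = -0.0006667
Flow = −∇h = (-0.003463 east, +0.0006667 north), which points west.

W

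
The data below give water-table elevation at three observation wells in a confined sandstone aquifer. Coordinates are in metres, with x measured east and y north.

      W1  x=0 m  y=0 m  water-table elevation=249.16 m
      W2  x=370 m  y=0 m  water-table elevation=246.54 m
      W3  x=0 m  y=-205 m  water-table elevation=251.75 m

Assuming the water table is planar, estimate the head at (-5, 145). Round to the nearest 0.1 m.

247.4 m

∂h/∂x = (246.54 − 249.16) / (370 − 0) = -0.007081
∂h/∂y = (251.75 − 249.16) / (-205 − 0) = -0.01263
h(-5, 145) = 249.16 + (-0.007081)·(-5) + (-0.01263)·(145) = 249.16 +0.035 -1.832 = 247.363 m.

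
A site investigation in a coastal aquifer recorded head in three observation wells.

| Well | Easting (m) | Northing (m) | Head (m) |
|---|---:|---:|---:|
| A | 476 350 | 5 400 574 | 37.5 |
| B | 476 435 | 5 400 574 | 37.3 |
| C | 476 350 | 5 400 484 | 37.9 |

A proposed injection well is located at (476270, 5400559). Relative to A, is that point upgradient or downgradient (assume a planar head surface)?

upgradient

∂h/∂x = (37.3 − 37.5) / (476435 − 476350) = -0.002353
∂h/∂y = (37.9 − 37.5) / (5400484 − 5400574) = -0.004444
Head at (476270, 5400559) = 37.5 + (-0.002353)·(-80) + (-0.004444)·(-15) = 37.75 m.
That is higher than the 37.5 m at A, so the point is upgradient.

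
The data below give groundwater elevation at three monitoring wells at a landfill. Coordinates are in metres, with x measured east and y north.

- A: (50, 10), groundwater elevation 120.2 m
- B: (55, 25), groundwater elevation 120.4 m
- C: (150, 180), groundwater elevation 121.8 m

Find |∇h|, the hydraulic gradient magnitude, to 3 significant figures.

With h = a·x + b·y + c and A as origin, the differences give:
  5·a + 15·b = +0.2
  100·a + 170·b = +1.6
Eliminate b (×170 and ×15, subtract): -650·a = 10.00 → a = ∂h/∂x = -0.01538
Back-substitute: b = ∂h/∂y = +0.01846.
|∇h| = √(-0.01538² + 0.01846²) = 0.02403

0.0240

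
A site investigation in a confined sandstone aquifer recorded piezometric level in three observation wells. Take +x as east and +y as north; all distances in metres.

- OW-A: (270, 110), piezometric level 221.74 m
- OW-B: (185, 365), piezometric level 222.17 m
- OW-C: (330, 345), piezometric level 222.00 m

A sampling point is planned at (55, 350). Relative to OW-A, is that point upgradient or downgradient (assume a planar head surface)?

upgradient

Differences from OW-A: to OW-B (Δx, Δy, Δh) = (-85, 255, +0.43); to OW-C = (60, 235, +0.26).
Determinant of the coordinate differences = (-85)·235 − 60·255 = -35275.
∂h/∂x = [(+0.43)·235 − (+0.26)·255] / -35275 = -0.0009851
∂h/∂y = [(-85)·(+0.26) − 60·(+0.43)] / -35275 = +0.001358
Head at (55, 350) = 221.74 + (-0.0009851)·(-215) + (+0.001358)·(240) = 222.28 m.
That is higher than the 221.74 m at OW-A, so the point is upgradient.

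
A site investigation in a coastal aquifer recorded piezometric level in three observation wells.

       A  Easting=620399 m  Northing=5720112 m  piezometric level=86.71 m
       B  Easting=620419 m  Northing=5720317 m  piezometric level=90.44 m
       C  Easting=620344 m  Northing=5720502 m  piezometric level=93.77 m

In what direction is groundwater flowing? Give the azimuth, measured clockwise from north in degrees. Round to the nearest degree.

181°

Three-point gradient (reference A): Δ to B = (20, 205, +3.73), Δ to C = (-55, 390, +7.06).
∂h/∂x = +0.0003879, ∂h/∂y = +0.01816 (det = 19075).
Flow direction (−∇h) has components (-0.0003879 E, -0.01816 N).
Azimuth = atan2(E, N) = atan2(-0.0003879, -0.01816) = 181.2° ≈ 181°.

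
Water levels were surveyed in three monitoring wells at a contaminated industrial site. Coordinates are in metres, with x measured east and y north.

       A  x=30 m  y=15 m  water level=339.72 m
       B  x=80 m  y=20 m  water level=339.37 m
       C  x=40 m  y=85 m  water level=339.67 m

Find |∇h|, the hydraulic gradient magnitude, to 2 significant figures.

Differences from A: to B (Δx, Δy, Δh) = (50, 5, -0.35); to C = (10, 70, -0.05).
Solve a·Δx + b·Δy = Δh: det = 50·70 − 10·5 = 3450.
∂h/∂x = [(-0.35)·70 − (-0.05)·5] / 3450 = -0.007029
∂h/∂y = [50·(-0.05) − 10·(-0.35)] / 3450 = +0.0002899
|∇h| = √(-0.007029² + 0.0002899²) = 0.007035

0.0070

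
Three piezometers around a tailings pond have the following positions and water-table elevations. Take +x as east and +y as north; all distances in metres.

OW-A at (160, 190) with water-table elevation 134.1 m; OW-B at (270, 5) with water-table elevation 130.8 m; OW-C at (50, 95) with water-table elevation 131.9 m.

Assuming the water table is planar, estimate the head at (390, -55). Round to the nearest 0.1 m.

130.0 m

Three-point gradient (reference OW-A): Δ to OW-B = (110, -185, -3.3), Δ to OW-C = (-110, -95, -2.2).
∂h/∂x = +0.003036, ∂h/∂y = +0.01964 (det = -30800).
h(390, -55) = 134.1 + (+0.003036)·(230) + (+0.01964)·(-245) = 134.1 +0.698 -4.812 = 129.986 m.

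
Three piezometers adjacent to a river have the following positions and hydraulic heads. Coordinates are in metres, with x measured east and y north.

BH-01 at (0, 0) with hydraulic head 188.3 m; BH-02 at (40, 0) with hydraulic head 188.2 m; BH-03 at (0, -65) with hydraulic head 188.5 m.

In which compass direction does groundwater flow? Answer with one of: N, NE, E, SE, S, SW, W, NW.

∂h/∂x = (188.2 − 188.3) / (40 − 0) = -0.002500
∂h/∂y = (188.5 − 188.3) / (-65 − 0) = -0.003077
Flow = −∇h = (+0.002500 east, +0.003077 north), which points northeast.

NE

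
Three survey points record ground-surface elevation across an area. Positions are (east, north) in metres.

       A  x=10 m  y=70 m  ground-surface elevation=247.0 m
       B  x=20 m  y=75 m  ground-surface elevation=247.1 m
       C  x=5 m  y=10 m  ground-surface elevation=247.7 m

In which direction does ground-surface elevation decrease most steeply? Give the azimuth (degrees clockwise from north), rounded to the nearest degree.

Taking A as reference: B−A = (10, 5, +0.1); C−A = (-5, -60, +0.7).
Determinant of the coordinate differences = 10·(-60) − (-5)·5 = -575.
∂z/∂x = [(+0.1)·(-60) − (+0.7)·5] / -575 = +0.01652
∂z/∂y = [10·(+0.7) − (-5)·(+0.1)] / -575 = -0.01304
Steepest decrease is along −∇f: components (-0.01652 E, +0.01304 N).
Azimuth = atan2(-0.01652, +0.01304) = 308.3° ≈ 308°.

308°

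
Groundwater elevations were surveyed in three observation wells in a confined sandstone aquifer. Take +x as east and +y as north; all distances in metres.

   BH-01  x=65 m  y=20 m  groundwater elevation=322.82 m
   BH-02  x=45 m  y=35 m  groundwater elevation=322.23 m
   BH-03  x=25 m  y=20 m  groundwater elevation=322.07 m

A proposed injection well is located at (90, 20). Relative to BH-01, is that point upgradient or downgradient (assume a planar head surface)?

upgradient

Three-point gradient (reference BH-01): Δ to BH-02 = (-20, 15, -0.59), Δ to BH-03 = (-40, 0, -0.75).
∂h/∂x = +0.01875, ∂h/∂y = -0.01433 (det = 600).
Head at (90, 20) = 322.82 + (+0.01875)·(25) + (-0.01433)·(0) = 323.29 m.
That is higher than the 322.82 m at BH-01, so the point is upgradient.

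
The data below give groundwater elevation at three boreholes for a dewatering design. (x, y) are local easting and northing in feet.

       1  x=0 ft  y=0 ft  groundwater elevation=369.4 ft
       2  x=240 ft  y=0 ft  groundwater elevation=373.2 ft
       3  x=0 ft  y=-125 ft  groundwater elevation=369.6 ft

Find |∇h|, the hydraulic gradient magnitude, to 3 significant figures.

0.0159

∂h/∂x = (373.2 − 369.4) / (240 − 0) = +0.01583
∂h/∂y = (369.6 − 369.4) / (-125 − 0) = -0.001600
|∇h| = √(0.01583² + -0.001600²) = 0.01591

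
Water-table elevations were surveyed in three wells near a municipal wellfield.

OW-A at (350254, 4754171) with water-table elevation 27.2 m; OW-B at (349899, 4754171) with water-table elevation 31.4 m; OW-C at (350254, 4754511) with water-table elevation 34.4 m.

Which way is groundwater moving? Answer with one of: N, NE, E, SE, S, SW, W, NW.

SE

∂h/∂x = (31.4 − 27.2) / (349899 − 350254) = -0.01183
∂h/∂y = (34.4 − 27.2) / (4754511 − 4754171) = +0.02118
Flow = −∇h = (+0.01183 east, -0.02118 north), which points southeast.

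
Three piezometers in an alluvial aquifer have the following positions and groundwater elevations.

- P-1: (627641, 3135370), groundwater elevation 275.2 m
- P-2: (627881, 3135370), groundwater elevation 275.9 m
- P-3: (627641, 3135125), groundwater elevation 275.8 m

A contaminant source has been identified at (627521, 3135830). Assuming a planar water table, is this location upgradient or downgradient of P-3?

∂h/∂x = (275.9 − 275.2) / (627881 − 627641) = +0.002917
∂h/∂y = (275.8 − 275.2) / (3135125 − 3135370) = -0.002449
Head at (627521, 3135830) = 275.2 + (+0.002917)·(-120) + (-0.002449)·(460) = 273.72 m.
That is lower than the 275.8 m at P-3, so the point is downgradient.

downgradient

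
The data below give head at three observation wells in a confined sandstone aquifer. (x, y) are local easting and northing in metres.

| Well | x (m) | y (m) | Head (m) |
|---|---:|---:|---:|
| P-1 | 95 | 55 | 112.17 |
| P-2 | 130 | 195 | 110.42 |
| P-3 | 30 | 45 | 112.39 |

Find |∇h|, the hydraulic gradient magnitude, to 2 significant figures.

With h = a·x + b·y + c and P-1 as origin, the differences give:
  35·a + 140·b = -1.75
  (-65)·a + (-10)·b = +0.22
Eliminate b (×(-10) and ×140, subtract): 8750·a = -13.300 → a = ∂h/∂x = -0.001520
Back-substitute: b = ∂h/∂y = -0.01212.
|∇h| = √(-0.001520² + -0.01212²) = 0.01221

0.012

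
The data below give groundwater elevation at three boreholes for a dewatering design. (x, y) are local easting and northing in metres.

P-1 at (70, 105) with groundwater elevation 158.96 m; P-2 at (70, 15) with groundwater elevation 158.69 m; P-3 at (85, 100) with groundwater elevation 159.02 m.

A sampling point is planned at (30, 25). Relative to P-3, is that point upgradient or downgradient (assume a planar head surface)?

Differences from P-1: to P-2 (Δx, Δy, Δh) = (0, -90, -0.27); to P-3 = (15, -5, +0.06).
Determinant of the coordinate differences = 0·(-5) − 15·(-90) = 1350.
∂h/∂x = [(-0.27)·(-5) − (+0.06)·(-90)] / 1350 = +0.005000
∂h/∂y = [0·(+0.06) − 15·(-0.27)] / 1350 = +0.003000
Head at (30, 25) = 158.96 + (+0.005000)·(-40) + (+0.003000)·(-80) = 158.52 m.
That is lower than the 159.02 m at P-3, so the point is downgradient.

downgradient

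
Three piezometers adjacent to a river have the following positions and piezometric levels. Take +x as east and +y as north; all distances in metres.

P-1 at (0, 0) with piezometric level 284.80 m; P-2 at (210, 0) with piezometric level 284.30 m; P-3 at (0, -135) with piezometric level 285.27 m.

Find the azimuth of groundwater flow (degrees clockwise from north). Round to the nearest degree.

∂h/∂x = (284.30 − 284.80) / (210 − 0) = -0.002381
∂h/∂y = (285.27 − 284.80) / (-135 − 0) = -0.003481
Flow direction (−∇h) has components (+0.002381 E, +0.003481 N).
Azimuth = atan2(E, N) = atan2(+0.002381, +0.003481) = 34.4° ≈ 034°.

034°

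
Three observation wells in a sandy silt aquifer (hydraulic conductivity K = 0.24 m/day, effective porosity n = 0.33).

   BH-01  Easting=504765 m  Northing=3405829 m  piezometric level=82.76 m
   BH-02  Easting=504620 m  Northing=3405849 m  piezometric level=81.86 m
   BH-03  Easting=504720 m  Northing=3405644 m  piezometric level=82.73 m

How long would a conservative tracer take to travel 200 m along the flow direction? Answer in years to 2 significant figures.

Taking BH-01 as reference: BH-02−BH-01 = (-145, 20, -0.90); BH-03−BH-01 = (-45, -185, -0.03).
Determinant of the coordinate differences = (-145)·(-185) − (-45)·20 = 27725.
∂h/∂x = [(-0.90)·(-185) − (-0.03)·20] / 27725 = +0.006027
∂h/∂y = [(-145)·(-0.03) − (-45)·(-0.90)] / 27725 = -0.001304
|∇h| = √(0.006027² + -0.001304²) = 0.006166
Seepage velocity v = K·i/n = 0.24 × 0.006166 / 0.33 = 0.004484 m/day.
t = 200 / 0.004484 = 4.46e+04 days = 122 years.

120 years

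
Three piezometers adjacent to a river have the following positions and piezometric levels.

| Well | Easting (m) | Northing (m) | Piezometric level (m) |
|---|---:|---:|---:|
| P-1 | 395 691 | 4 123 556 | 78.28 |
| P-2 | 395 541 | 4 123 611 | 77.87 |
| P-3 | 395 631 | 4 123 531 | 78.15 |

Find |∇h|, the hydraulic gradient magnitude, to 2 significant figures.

Differences from P-1: to P-2 (Δx, Δy, Δh) = (-150, 55, -0.41); to P-3 = (-60, -25, -0.13).
Determinant of the coordinate differences = (-150)·(-25) − (-60)·55 = 7050.
∂h/∂x = [(-0.41)·(-25) − (-0.13)·55] / 7050 = +0.002468
∂h/∂y = [(-150)·(-0.13) − (-60)·(-0.41)] / 7050 = -0.0007234
|∇h| = √(0.002468² + -0.0007234²) = 0.002572

0.0026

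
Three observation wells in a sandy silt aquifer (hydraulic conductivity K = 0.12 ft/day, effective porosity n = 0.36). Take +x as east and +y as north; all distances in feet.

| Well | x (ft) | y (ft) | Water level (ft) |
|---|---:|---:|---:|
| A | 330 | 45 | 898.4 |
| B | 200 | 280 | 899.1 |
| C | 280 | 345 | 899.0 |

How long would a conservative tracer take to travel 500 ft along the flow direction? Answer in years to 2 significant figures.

Differences from A: to B (Δx, Δy, Δh) = (-130, 235, +0.7); to C = (-50, 300, +0.6).
Determinant of the coordinate differences = (-130)·300 − (-50)·235 = -27250.
∂h/∂x = [(+0.7)·300 − (+0.6)·235] / -27250 = -0.002532
∂h/∂y = [(-130)·(+0.6) − (-50)·(+0.7)] / -27250 = +0.001578
|∇h| = √(-0.002532² + 0.001578²) = 0.002983
Seepage velocity v = K·i/n = 0.12 × 0.002983 / 0.36 = 0.0009943 ft/day.
t = 500 / 0.0009943 = 5.029e+05 days = 1.38e+03 years.

1400 years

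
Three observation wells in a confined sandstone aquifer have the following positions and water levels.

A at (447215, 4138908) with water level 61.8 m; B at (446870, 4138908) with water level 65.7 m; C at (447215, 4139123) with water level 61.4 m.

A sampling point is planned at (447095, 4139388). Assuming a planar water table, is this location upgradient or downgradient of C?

upgradient

∂h/∂x = (65.7 − 61.8) / (446870 − 447215) = -0.01130
∂h/∂y = (61.4 − 61.8) / (4139123 − 4138908) = -0.001860
Head at (447095, 4139388) = 61.8 + (-0.01130)·(-120) + (-0.001860)·(480) = 62.26 m.
That is higher than the 61.4 m at C, so the point is upgradient.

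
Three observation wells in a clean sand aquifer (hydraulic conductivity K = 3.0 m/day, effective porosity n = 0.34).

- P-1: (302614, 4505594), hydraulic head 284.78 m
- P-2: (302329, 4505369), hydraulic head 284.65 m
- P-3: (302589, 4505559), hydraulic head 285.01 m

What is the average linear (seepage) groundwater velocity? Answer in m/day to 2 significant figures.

0.18 m/day

Differences from P-1: to P-2 (Δx, Δy, Δh) = (-285, -225, -0.13); to P-3 = (-25, -35, +0.23).
Determinant of the coordinate differences = (-285)·(-35) − (-25)·(-225) = 4350.
∂h/∂x = [(-0.13)·(-35) − (+0.23)·(-225)] / 4350 = +0.01294
∂h/∂y = [(-285)·(+0.23) − (-25)·(-0.13)] / 4350 = -0.01582
|∇h| = √(0.01294² + -0.01582²) = 0.02044
Seepage velocity v = K·i/n = 3.0 × 0.02044 / 0.34 = 0.1804 m/day.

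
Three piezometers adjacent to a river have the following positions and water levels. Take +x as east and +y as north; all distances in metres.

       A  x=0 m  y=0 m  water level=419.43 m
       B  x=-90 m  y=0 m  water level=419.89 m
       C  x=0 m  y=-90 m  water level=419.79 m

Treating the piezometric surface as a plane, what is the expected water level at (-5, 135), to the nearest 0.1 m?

∂h/∂x = (419.89 − 419.43) / (-90 − 0) = -0.005111
∂h/∂y = (419.79 − 419.43) / (-90 − 0) = -0.004000
h(-5, 135) = 419.43 + (-0.005111)·(-5) + (-0.004000)·(135) = 419.43 +0.026 -0.540 = 418.916 m.

418.9 m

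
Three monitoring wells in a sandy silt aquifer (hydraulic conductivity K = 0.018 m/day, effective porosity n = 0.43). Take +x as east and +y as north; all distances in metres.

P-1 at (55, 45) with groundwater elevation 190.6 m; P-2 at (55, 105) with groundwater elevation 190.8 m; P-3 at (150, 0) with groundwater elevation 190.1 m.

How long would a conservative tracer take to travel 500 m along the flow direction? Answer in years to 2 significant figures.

6600 years

With h = a·x + b·y + c and P-1 as origin, the differences give:
  0·a + 60·b = +0.2
  95·a + (-45)·b = -0.5
Eliminate b (×(-45) and ×60, subtract): -5700·a = 21.00 → a = ∂h/∂x = -0.003684
Back-substitute: b = ∂h/∂y = +0.003333.
|∇h| = √(-0.003684² + 0.003333²) = 0.004968
Seepage velocity v = K·i/n = 0.018 × 0.004968 / 0.43 = 0.000208 m/day.
t = 500 / 0.000208 = 2.404e+06 days = 6.58e+03 years.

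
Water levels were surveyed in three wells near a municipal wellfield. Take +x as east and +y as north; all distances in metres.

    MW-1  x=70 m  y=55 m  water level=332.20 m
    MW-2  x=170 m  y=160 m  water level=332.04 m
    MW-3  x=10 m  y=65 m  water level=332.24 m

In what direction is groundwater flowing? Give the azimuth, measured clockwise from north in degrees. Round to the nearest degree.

Taking MW-1 as reference: MW-2−MW-1 = (100, 105, -0.16); MW-3−MW-1 = (-60, 10, +0.04).
Solve a·Δx + b·Δy = Δh: det = 100·10 − (-60)·105 = 7300.
∂h/∂x = [(-0.16)·10 − (+0.04)·105] / 7300 = -0.0007945
∂h/∂y = [100·(+0.04) − (-60)·(-0.16)] / 7300 = -0.0007671
Flow direction (−∇h) has components (+0.0007945 E, +0.0007671 N).
Azimuth = atan2(E, N) = atan2(+0.0007945, +0.0007671) = 46.0° ≈ 046°.

046°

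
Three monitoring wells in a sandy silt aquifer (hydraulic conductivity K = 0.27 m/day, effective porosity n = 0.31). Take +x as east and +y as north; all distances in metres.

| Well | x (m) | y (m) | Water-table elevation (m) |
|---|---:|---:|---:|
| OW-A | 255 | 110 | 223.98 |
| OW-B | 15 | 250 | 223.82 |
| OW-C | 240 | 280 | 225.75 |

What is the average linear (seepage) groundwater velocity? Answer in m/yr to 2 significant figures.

4.2 m/yr

Taking OW-A as reference: OW-B−OW-A = (-240, 140, -0.16); OW-C−OW-A = (-15, 170, +1.77).
Determinant of the coordinate differences = (-240)·170 − (-15)·140 = -38700.
∂h/∂x = [(-0.16)·170 − (+1.77)·140] / -38700 = +0.007106
∂h/∂y = [(-240)·(+1.77) − (-15)·(-0.16)] / -38700 = +0.01104
|∇h| = √(0.007106² + 0.01104²) = 0.01313
Seepage velocity v = K·i/n = 0.27 × 0.01313 / 0.31 = 0.01144 m/day = 4.178 m/yr.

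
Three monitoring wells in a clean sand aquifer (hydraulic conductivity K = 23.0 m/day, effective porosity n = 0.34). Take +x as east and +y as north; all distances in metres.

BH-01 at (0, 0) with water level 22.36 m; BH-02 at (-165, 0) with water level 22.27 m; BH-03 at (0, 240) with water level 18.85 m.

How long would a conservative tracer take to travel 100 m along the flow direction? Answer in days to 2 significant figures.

100 days

∂h/∂x = (22.27 − 22.36) / (-165 − 0) = +0.0005455
∂h/∂y = (18.85 − 22.36) / (240 − 0) = -0.01462
|∇h| = √(0.0005455² + -0.01462²) = 0.01463
Seepage velocity v = K·i/n = 23.0 × 0.01463 / 0.34 = 0.9897 m/day.
t = 100 / 0.9897 = 101 days.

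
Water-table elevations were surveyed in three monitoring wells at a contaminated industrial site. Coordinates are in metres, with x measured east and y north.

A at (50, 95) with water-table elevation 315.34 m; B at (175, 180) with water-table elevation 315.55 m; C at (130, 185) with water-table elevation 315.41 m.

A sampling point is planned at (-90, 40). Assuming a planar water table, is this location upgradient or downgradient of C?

Taking A as reference: B−A = (125, 85, +0.21); C−A = (80, 90, +0.07).
Determinant of the coordinate differences = 125·90 − 80·85 = 4450.
∂h/∂x = [(+0.21)·90 − (+0.07)·85] / 4450 = +0.002910
∂h/∂y = [125·(+0.07) − 80·(+0.21)] / 4450 = -0.001809
Head at (-90, 40) = 315.34 + (+0.002910)·(-140) + (-0.001809)·(-55) = 315.03 m.
That is lower than the 315.41 m at C, so the point is downgradient.

downgradient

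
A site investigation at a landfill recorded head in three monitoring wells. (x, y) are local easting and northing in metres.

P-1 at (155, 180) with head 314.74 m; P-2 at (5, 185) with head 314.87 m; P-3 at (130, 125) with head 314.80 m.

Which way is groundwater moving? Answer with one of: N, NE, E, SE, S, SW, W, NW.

Differences from P-1: to P-2 (Δx, Δy, Δh) = (-150, 5, +0.13); to P-3 = (-25, -55, +0.06).
Determinant of the coordinate differences = (-150)·(-55) − (-25)·5 = 8375.
∂h/∂x = [(+0.13)·(-55) − (+0.06)·5] / 8375 = -0.0008896
∂h/∂y = [(-150)·(+0.06) − (-25)·(+0.13)] / 8375 = -0.0006866
Flow = −∇h = (+0.0008896 east, +0.0006866 north), which points northeast.

NE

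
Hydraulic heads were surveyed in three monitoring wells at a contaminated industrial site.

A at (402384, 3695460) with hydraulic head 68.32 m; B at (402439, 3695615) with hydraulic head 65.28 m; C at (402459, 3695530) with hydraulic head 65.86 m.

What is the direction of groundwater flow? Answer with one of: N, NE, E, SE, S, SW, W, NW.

Taking A as reference: B−A = (55, 155, -3.04); C−A = (75, 70, -2.46).
Solve a·Δx + b·Δy = Δh: det = 55·70 − 75·155 = -7775.
∂h/∂x = [(-3.04)·70 − (-2.46)·155] / -7775 = -0.02167
∂h/∂y = [55·(-2.46) − 75·(-3.04)] / -7775 = -0.01192
Flow = −∇h = (+0.02167 east, +0.01192 north), which points northeast.

NE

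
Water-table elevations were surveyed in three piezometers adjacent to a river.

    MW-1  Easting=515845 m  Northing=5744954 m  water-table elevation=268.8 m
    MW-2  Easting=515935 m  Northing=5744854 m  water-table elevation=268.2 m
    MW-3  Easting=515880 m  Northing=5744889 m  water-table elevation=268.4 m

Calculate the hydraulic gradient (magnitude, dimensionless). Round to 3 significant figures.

0.00640

Differences from MW-1: to MW-2 (Δx, Δy, Δh) = (90, -100, -0.6); to MW-3 = (35, -65, -0.4).
Determinant of the coordinate differences = 90·(-65) − 35·(-100) = -2350.
∂h/∂x = [(-0.6)·(-65) − (-0.4)·(-100)] / -2350 = +0.0004255
∂h/∂y = [90·(-0.4) − 35·(-0.6)] / -2350 = +0.006383
|∇h| = √(0.0004255² + 0.006383²) = 0.006397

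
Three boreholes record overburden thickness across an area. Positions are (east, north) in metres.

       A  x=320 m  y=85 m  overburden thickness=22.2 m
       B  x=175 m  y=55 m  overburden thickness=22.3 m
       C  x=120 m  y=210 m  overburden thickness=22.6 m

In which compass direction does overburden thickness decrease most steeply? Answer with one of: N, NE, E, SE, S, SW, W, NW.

SE

Taking A as reference: B−A = (-145, -30, +0.1); C−A = (-200, 125, +0.4).
Solve a·Δx + b·Δy = Δd: det = (-145)·125 − (-200)·(-30) = -24125.
∂d/∂x = [(+0.1)·125 − (+0.4)·(-30)] / -24125 = -0.001016
∂d/∂y = [(-145)·(+0.4) − (-200)·(+0.1)] / -24125 = +0.001575
Steepest decrease is along −∇f = (+0.001016 E, -0.001575 N) → southeast.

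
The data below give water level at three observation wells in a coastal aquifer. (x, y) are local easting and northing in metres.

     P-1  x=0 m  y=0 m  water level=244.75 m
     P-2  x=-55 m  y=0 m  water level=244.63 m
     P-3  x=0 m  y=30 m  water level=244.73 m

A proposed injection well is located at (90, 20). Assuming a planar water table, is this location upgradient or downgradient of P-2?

∂h/∂x = (244.63 − 244.75) / (-55 − 0) = +0.002182
∂h/∂y = (244.73 − 244.75) / (30 − 0) = -0.0006667
Head at (90, 20) = 244.75 + (+0.002182)·(90) + (-0.0006667)·(20) = 244.93 m.
That is higher than the 244.63 m at P-2, so the point is upgradient.

upgradient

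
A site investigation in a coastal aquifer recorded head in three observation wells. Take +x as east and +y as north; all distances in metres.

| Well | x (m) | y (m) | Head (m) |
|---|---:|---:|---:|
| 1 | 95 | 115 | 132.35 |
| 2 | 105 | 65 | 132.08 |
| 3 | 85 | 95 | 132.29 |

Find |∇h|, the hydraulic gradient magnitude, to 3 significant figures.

Taking 1 as reference: 2−1 = (10, -50, -0.27); 3−1 = (-10, -20, -0.06).
Determinant of the coordinate differences = 10·(-20) − (-10)·(-50) = -700.
∂h/∂x = [(-0.27)·(-20) − (-0.06)·(-50)] / -700 = -0.003429
∂h/∂y = [10·(-0.06) − (-10)·(-0.27)] / -700 = +0.004714
|∇h| = √(-0.003429² + 0.004714²) = 0.005829

0.00583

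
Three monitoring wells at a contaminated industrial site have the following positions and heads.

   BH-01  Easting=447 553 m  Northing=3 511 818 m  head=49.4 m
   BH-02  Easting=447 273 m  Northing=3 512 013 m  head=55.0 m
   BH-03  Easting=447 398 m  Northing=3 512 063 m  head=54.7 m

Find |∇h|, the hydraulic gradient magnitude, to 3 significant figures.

0.0183

Differences from BH-01: to BH-02 (Δx, Δy, Δh) = (-280, 195, +5.6); to BH-03 = (-155, 245, +5.3).
Determinant of the coordinate differences = (-280)·245 − (-155)·195 = -38375.
∂h/∂x = [(+5.6)·245 − (+5.3)·195] / -38375 = -0.008821
∂h/∂y = [(-280)·(+5.3) − (-155)·(+5.6)] / -38375 = +0.01605
|∇h| = √(-0.008821² + 0.01605²) = 0.01831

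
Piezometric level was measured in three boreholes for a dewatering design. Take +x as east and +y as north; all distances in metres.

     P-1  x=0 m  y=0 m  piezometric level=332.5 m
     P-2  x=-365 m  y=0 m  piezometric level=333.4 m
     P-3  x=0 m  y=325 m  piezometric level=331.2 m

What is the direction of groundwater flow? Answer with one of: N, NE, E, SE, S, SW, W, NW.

NE

∂h/∂x = (333.4 − 332.5) / (-365 − 0) = -0.002466
∂h/∂y = (331.2 − 332.5) / (325 − 0) = -0.004000
Flow = −∇h = (+0.002466 east, +0.004000 north), which points northeast.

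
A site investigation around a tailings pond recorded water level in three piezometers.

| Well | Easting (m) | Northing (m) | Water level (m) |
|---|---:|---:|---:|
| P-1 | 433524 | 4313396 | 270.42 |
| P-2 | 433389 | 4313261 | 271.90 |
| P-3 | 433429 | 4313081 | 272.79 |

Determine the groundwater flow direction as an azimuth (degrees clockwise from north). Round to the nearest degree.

With h = a·x + b·y + c and P-1 as origin, the differences give:
  (-135)·a + (-135)·b = +1.48
  (-95)·a + (-315)·b = +2.37
Eliminate b (×(-315) and ×(-135), subtract): 29700·a = -146.250 → a = ∂h/∂x = -0.004924
Back-substitute: b = ∂h/∂y = -0.006039.
Flow direction (−∇h) has components (+0.004924 E, +0.006039 N).
Azimuth = atan2(E, N) = atan2(+0.004924, +0.006039) = 39.2° ≈ 039°.

039°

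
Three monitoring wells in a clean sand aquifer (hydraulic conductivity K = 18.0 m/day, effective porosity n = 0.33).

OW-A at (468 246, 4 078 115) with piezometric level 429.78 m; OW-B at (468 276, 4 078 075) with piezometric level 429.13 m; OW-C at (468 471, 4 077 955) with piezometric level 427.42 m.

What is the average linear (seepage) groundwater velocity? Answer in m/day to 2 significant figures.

0.99 m/day

Taking OW-A as reference: OW-B−OW-A = (30, -40, -0.65); OW-C−OW-A = (225, -160, -2.36).
Determinant of the coordinate differences = 30·(-160) − 225·(-40) = 4200.
∂h/∂x = [(-0.65)·(-160) − (-2.36)·(-40)] / 4200 = +0.002286
∂h/∂y = [30·(-2.36) − 225·(-0.65)] / 4200 = +0.01796
|∇h| = √(0.002286² + 0.01796²) = 0.0181
Seepage velocity v = K·i/n = 18.0 × 0.0181 / 0.33 = 0.9873 m/day.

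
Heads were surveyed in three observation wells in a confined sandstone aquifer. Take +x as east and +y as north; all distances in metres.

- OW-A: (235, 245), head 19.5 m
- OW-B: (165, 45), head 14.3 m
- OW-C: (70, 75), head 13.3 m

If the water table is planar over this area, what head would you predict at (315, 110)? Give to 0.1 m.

Differences from OW-A: to OW-B (Δx, Δy, Δh) = (-70, -200, -5.2); to OW-C = (-165, -170, -6.2).
Solve a·Δx + b·Δy = Δh: det = (-70)·(-170) − (-165)·(-200) = -21100.
∂h/∂x = [(-5.2)·(-170) − (-6.2)·(-200)] / -21100 = +0.01687
∂h/∂y = [(-70)·(-6.2) − (-165)·(-5.2)] / -21100 = +0.02009
h(315, 110) = 19.5 + (+0.01687)·(80) + (+0.02009)·(-135) = 19.5 +1.350 -2.713 = 18.137 m.

18.1 m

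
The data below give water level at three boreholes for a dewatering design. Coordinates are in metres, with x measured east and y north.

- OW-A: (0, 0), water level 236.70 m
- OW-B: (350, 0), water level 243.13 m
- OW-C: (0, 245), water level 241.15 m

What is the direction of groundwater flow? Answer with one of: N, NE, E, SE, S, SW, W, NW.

SW

∂h/∂x = (243.13 − 236.70) / (350 − 0) = +0.01837
∂h/∂y = (241.15 − 236.70) / (245 − 0) = +0.01816
Flow = −∇h = (-0.01837 east, -0.01816 north), which points southwest.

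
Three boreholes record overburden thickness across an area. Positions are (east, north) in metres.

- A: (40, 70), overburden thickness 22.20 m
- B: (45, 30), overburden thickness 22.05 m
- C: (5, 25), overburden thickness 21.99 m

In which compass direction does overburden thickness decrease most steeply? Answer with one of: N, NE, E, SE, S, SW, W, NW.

S

Taking A as reference: B−A = (5, -40, -0.15); C−A = (-35, -45, -0.21).
Determinant of the coordinate differences = 5·(-45) − (-35)·(-40) = -1625.
∂d/∂x = [(-0.15)·(-45) − (-0.21)·(-40)] / -1625 = +0.001015
∂d/∂y = [5·(-0.21) − (-35)·(-0.15)] / -1625 = +0.003877
Steepest decrease is along −∇f = (-0.001015 E, -0.003877 N) → south.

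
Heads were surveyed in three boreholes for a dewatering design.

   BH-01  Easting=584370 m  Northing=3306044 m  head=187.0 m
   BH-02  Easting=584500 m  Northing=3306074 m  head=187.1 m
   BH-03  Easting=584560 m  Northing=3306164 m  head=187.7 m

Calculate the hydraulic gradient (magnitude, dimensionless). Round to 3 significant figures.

0.00733

With h = a·x + b·y + c and BH-01 as origin, the differences give:
  130·a + 30·b = +0.1
  190·a + 120·b = +0.7
Eliminate b (×120 and ×30, subtract): 9900·a = -9.00 → a = ∂h/∂x = -0.0009091
Back-substitute: b = ∂h/∂y = +0.007273.
|∇h| = √(-0.0009091² + 0.007273²) = 0.00733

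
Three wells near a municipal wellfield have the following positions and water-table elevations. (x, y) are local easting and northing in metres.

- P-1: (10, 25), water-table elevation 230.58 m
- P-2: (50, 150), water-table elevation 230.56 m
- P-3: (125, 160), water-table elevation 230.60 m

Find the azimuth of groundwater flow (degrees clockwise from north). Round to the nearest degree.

301°

Three-point gradient (reference P-1): Δ to P-2 = (40, 125, -0.02), Δ to P-3 = (115, 135, +0.02).
∂h/∂x = +0.0005794, ∂h/∂y = -0.0003454 (det = -8975).
Flow direction (−∇h) has components (-0.0005794 E, +0.0003454 N).
Azimuth = atan2(E, N) = atan2(-0.0005794, +0.0003454) = 300.8° ≈ 301°.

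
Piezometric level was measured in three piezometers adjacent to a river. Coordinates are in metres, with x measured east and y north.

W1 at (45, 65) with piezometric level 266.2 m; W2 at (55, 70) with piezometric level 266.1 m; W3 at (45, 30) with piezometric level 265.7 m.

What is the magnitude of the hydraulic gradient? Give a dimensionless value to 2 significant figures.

0.022

With h = a·x + b·y + c and W1 as origin, the differences give:
  10·a + 5·b = -0.1
  0·a + (-35)·b = -0.5
Eliminate b (×(-35) and ×5, subtract): -350·a = 6.00 → a = ∂h/∂x = -0.01714
Back-substitute: b = ∂h/∂y = +0.01429.
|∇h| = √(-0.01714² + 0.01429²) = 0.02232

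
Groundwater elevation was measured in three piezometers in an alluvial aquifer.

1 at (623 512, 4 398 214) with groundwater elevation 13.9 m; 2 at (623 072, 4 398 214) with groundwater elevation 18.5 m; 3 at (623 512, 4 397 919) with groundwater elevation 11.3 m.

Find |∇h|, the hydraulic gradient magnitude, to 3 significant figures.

0.0137

∂h/∂x = (18.5 − 13.9) / (623072 − 623512) = -0.01045
∂h/∂y = (11.3 − 13.9) / (4397919 − 4398214) = +0.008814
|∇h| = √(-0.01045² + 0.008814²) = 0.01367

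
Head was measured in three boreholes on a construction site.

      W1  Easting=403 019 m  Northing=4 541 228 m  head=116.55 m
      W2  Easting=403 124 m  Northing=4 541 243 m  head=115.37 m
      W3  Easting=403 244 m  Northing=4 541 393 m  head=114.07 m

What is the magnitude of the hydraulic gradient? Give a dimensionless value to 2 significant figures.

With h = a·x + b·y + c and W1 as origin, the differences give:
  105·a + 15·b = -1.18
  225·a + 165·b = -2.48
Eliminate b (×165 and ×15, subtract): 13950·a = -157.500 → a = ∂h/∂x = -0.01129
Back-substitute: b = ∂h/∂y = +0.0003656.
|∇h| = √(-0.01129² + 0.0003656²) = 0.0113

0.011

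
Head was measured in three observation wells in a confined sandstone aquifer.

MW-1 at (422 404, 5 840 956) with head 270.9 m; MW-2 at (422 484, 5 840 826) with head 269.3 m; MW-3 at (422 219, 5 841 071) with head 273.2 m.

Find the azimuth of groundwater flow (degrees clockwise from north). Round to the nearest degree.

134°

Taking MW-1 as reference: MW-2−MW-1 = (80, -130, -1.6); MW-3−MW-1 = (-185, 115, +2.3).
Determinant of the coordinate differences = 80·115 − (-185)·(-130) = -14850.
∂h/∂x = [(-1.6)·115 − (+2.3)·(-130)] / -14850 = -0.007744
∂h/∂y = [80·(+2.3) − (-185)·(-1.6)] / -14850 = +0.007542
Flow direction (−∇h) has components (+0.007744 E, -0.007542 N).
Azimuth = atan2(E, N) = atan2(+0.007744, -0.007542) = 134.2° ≈ 134°.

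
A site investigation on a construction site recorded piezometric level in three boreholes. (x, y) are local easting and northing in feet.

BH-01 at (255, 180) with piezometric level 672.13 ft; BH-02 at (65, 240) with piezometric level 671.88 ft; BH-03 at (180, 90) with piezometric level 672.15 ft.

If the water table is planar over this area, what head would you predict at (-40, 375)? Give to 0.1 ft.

Differences from BH-01: to BH-02 (Δx, Δy, Δh) = (-190, 60, -0.25); to BH-03 = (-75, -90, +0.02).
Solve a·Δx + b·Δy = Δh: det = (-190)·(-90) − (-75)·60 = 21600.
∂h/∂x = [(-0.25)·(-90) − (+0.02)·60] / 21600 = +0.0009861
∂h/∂y = [(-190)·(+0.02) − (-75)·(-0.25)] / 21600 = -0.001044
h(-40, 375) = 672.13 + (+0.0009861)·(-295) + (-0.001044)·(195) = 672.13 -0.291 -0.204 = 671.636 ft.

671.6 ft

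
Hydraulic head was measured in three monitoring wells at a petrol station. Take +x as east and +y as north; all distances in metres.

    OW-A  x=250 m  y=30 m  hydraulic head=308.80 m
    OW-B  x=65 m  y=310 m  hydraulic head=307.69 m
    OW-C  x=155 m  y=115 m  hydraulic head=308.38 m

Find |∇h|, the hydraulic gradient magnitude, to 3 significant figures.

With h = a·x + b·y + c and OW-A as origin, the differences give:
  (-185)·a + 280·b = -1.11
  (-95)·a + 85·b = -0.42
Eliminate b (×85 and ×280, subtract): 10875·a = 23.250 → a = ∂h/∂x = +0.002138
Back-substitute: b = ∂h/∂y = -0.002552.
|∇h| = √(0.002138² + -0.002552²) = 0.003329

0.00333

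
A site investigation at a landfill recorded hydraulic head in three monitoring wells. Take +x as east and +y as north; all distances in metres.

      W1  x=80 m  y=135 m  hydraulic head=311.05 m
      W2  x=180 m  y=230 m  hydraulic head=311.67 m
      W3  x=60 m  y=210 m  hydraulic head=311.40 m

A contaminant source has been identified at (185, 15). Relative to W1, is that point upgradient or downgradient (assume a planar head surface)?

With h = a·x + b·y + c and W1 as origin, the differences give:
  100·a + 95·b = +0.62
  (-20)·a + 75·b = +0.35
Eliminate b (×75 and ×95, subtract): 9400·a = 13.250 → a = ∂h/∂x = +0.001410
Back-substitute: b = ∂h/∂y = +0.005043.
Head at (185, 15) = 311.05 + (+0.001410)·(105) + (+0.005043)·(-120) = 310.59 m.
That is lower than the 311.05 m at W1, so the point is downgradient.

downgradient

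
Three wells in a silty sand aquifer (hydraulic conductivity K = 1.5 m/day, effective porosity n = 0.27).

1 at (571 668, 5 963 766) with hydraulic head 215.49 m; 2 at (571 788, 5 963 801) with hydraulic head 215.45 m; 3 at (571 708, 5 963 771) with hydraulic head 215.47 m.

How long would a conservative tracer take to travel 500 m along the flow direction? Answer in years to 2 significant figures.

With h = a·x + b·y + c and 1 as origin, the differences give:
  120·a + 35·b = -0.04
  40·a + 5·b = -0.02
Eliminate b (×5 and ×35, subtract): -800·a = 0.500 → a = ∂h/∂x = -0.0006250
Back-substitute: b = ∂h/∂y = +0.001000.
|∇h| = √(-0.0006250² + 0.001000²) = 0.001179
Seepage velocity v = K·i/n = 1.5 × 0.001179 / 0.27 = 0.00655 m/day.
t = 500 / 0.00655 = 7.634e+04 days = 209 years.

210 years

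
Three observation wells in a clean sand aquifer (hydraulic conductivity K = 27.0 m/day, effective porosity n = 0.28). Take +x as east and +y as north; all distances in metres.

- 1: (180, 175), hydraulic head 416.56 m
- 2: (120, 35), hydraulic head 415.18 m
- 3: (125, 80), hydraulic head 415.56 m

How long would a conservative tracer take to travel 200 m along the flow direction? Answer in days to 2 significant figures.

Three-point gradient (reference 1): Δ to 2 = (-60, -140, -1.38), Δ to 3 = (-55, -95, -1.00).
∂h/∂x = +0.004450, ∂h/∂y = +0.007950 (det = -2000).
|∇h| = √(0.004450² + 0.007950²) = 0.009111
Seepage velocity v = K·i/n = 27.0 × 0.009111 / 0.28 = 0.8786 m/day.
t = 200 / 0.8786 = 227.6 days.

230 days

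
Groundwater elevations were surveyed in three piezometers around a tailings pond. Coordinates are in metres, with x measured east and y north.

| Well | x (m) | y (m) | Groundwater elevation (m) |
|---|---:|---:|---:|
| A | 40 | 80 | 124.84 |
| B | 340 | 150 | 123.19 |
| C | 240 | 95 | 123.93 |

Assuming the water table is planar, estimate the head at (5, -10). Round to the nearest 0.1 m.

125.5 m

With h = a·x + b·y + c and A as origin, the differences give:
  300·a + 70·b = -1.65
  200·a + 15·b = -0.91
Eliminate b (×15 and ×70, subtract): -9500·a = 38.950 → a = ∂h/∂x = -0.004100
Back-substitute: b = ∂h/∂y = -0.006000.
h(5, -10) = 124.84 + (-0.004100)·(-35) + (-0.006000)·(-90) = 124.84 +0.143 +0.540 = 125.524 m.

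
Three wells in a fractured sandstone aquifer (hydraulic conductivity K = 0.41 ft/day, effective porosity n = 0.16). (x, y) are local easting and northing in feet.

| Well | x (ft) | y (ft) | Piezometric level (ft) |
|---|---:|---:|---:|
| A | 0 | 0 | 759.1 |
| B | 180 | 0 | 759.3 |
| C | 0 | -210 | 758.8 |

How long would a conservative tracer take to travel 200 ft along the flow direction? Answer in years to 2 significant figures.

∂h/∂x = (759.3 − 759.1) / (180 − 0) = +0.001111
∂h/∂y = (758.8 − 759.1) / (-210 − 0) = +0.001429
|∇h| = √(0.001111² + 0.001429²) = 0.00181
Seepage velocity v = K·i/n = 0.41 × 0.00181 / 0.16 = 0.004638 ft/day.
t = 200 / 0.004638 = 4.312e+04 days = 118 years.

120 years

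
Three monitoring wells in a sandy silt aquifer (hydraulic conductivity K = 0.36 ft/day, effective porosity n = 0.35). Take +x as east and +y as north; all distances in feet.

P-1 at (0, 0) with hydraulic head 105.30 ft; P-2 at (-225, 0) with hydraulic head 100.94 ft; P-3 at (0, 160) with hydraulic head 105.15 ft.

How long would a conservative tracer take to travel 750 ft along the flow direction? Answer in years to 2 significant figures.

100 years

∂h/∂x = (100.94 − 105.30) / (-225 − 0) = +0.01938
∂h/∂y = (105.15 − 105.30) / (160 − 0) = -0.0009375
|∇h| = √(0.01938² + -0.0009375²) = 0.0194
Seepage velocity v = K·i/n = 0.36 × 0.0194 / 0.35 = 0.01995 ft/day.
t = 750 / 0.01995 = 3.759e+04 days = 103 years.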